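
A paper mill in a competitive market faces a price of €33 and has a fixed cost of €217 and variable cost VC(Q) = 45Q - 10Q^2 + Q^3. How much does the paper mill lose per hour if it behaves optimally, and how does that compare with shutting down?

AVC = 45 - 10Q + Q^2 has its minimum €20 at Q = 5; price €33 clears that bar, so the firm operates.
With MC = 45 - 20Q + 3Q^2, P = MC on the upward-sloping part at Q* = 6.
TR = 33·6 = 198. TC = 217 + 126 = 343. Profit = 198 − 343 = -€145.
By producing, the firm covers all variable cost plus €72 of fixed cost; shutting down would lose the full €217.

Profit = -€145 at Q = 6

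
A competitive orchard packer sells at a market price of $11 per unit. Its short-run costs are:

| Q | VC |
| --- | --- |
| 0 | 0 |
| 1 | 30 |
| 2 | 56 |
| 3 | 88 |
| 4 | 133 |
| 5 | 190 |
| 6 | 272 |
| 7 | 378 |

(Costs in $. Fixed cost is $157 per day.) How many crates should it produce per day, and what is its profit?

Tabulate TR − TC: Q=0: -157; Q=1: -176; Q=2: -191; Q=3: -212; Q=4: -246; Q=5: -292; Q=6: -363; Q=7: -458.
Profit is highest at Q = 0. Equivalently, the lowest AVC in the table is 56/2 ≈ $28 at Q = 2, and P = $11 falls below it — price never covers variable cost, so the firm shuts down and loses only its fixed cost.

Q = 0 (shut down); profit = -$157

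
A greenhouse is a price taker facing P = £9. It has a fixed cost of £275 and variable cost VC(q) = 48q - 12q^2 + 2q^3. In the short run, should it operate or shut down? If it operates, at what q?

Shut down

From TC, MC = TC'(q) = 48 - 24q + 6q^2 and AVC = VC/q = 48 - 12q + 2q^2.
AVC is minimized where dAVC/dq = -12 + 4q = 0, at q = 3; min AVC = 48 - 12·3 + 2·3^2 = £30.
Since P = £9 < min AVC = £30, price fails to cover variable cost at any output.
The firm minimizes its loss by shutting down and losing only its fixed cost of £275.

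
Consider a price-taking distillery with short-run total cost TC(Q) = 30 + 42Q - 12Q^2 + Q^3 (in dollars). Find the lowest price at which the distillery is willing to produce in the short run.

Short-run supply begins at min AVC. From VC = 42Q - 12Q^2 + Q^3, AVC = 42 - 12Q + Q^2.
dAVC/dQ = -12 + 2Q = 0 gives Q = 6. min AVC = 42 - 12·6 + 6^2 = 6.
For P < $6 the firm produces nothing.

$6 per unit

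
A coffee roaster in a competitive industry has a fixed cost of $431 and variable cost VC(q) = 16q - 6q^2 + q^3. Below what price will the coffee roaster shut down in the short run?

The shutdown price is the minimum of AVC. VC = 16q - 6q^2 + q^3, so AVC = 16 - 6q + q^2.
At the minimum of AVC, MC = AVC. MC = 16 - 12q + 3q^2; setting MC = AVC gives 2q^2 - 6q = 0, so q = 3. min AVC = 7.
The firm shuts down for any P below $7.

$7 per unit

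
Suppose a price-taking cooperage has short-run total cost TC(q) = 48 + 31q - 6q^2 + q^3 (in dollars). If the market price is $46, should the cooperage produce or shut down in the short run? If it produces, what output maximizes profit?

From TC, MC = TC'(q) = 31 - 12q + 3q^2 and AVC = VC/q = 31 - 6q + q^2.
AVC hits its minimum where MC = AVC, at q = 3, giving min AVC = 31 - 6·3 + 3^2 = $22.
Since P = $46 ≥ min AVC = $22, price covers variable cost and the firm should produce.
Set P = MC: 46 = 31 - 12q + 3q^2 → -15 - 12q + 3q^2 = 0. The roots are q = -1 and q = 5; the profit-maximizing output is on the rising part of MC, so q* = 5.
Check: AVC at q = 5 is $26 ≤ P, so revenue covers variable cost.
Profit = P·q − TC = 46·5 − 178 = $52.

Produce at q = 5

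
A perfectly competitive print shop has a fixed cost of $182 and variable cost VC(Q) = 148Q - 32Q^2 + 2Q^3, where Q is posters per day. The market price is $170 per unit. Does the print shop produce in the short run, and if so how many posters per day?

From TC, MC = TC'(Q) = 148 - 64Q + 6Q^2 and AVC = VC/Q = 148 - 32Q + 2Q^2.
The AVC parabola has its vertex at Q = 32/4 = 8, where AVC = 148 - 32·8 + 2·8^2 = $20.
Since P = $170 ≥ min AVC = $20, price covers variable cost and the firm should produce.
Set P = MC: 170 = 148 - 64Q + 6Q^2 → -22 - 64Q + 6Q^2 = 0. The roots are Q = -1/3 and Q = 11; the profit-maximizing output is on the rising part of MC, so Q* = 11.
Check: AVC at Q = 11 is $38 ≤ P, so revenue covers variable cost.
Profit = P·Q − TC = 170·11 − 600 = $1270.

Produce at Q = 11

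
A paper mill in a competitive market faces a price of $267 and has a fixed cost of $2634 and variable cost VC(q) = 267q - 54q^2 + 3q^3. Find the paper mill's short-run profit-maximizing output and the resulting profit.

AVC = 267 - 54q + 3q^2 has its minimum $24 at q = 9; price $267 clears that bar, so the firm operates.
MC = 267 - 108q + 9q^2. Setting P = MC and taking the root on the rising branch gives q* = 12.
TR = 267·12 = 3204. TC = 2634 + 612 = 3246. Profit = 3204 − 3246 = -$42.
Shutting down would mean losing the fixed cost of $2634, so operating at a loss of $42 is better by $2592.

Profit = -$42 at q = 12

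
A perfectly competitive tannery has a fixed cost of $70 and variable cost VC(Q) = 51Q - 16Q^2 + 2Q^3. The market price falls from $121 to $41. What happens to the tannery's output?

Output falls from 7 to 5

MC = 51 - 32Q + 6Q^2; the shutdown threshold is min AVC = $19 (at Q = 4).
With P = $121 above the shutdown price, P = MC gives Q = 7.
At P = $41 ≥ min AVC, set P = MC: Q = 5. The firm stays open but cuts output.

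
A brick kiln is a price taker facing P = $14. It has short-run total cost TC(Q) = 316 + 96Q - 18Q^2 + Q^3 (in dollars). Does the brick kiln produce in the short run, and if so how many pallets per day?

Shut down

From TC, MC = TC'(Q) = 96 - 36Q + 3Q^2 and AVC = VC/Q = 96 - 18Q + Q^2.
AVC is minimized where dAVC/dQ = -18 + 2Q = 0, at Q = 9; min AVC = 96 - 18·9 + 9^2 = $15.
P = $14 lies below min AVC = $15; no output level covers variable cost.
Shutting down limits the loss to fixed cost, $316.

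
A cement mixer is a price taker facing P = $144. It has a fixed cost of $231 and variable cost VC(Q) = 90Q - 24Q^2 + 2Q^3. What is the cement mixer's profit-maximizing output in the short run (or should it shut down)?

Variable cost is VC = 90Q - 24Q^2 + 2Q^3, so AVC = VC/Q = 90 - 24Q + 2Q^2 and MC = dTC/dQ = 90 - 48Q + 6Q^2.
The AVC parabola has its vertex at Q = 24/4 = 6, where AVC = 90 - 24·6 + 2·6^2 = $18.
Because $144 ≥ $18, revenue can cover variable cost; the firm operates.
P = MC gives -54 - 48Q + 6Q^2 = 0, with roots -1 and 9. Take the larger (rising MC): Q* = 9.
Check: AVC at Q = 9 is $36 ≤ P, so revenue covers variable cost.
Profit = P·Q − TC = 144·9 − 555 = $741.

Produce at Q = 9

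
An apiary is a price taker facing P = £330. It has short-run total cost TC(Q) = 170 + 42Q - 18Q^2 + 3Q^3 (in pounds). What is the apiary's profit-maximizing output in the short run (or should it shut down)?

Produce at Q = 8

Strip out fixed cost: VC = 42Q - 18Q^2 + 3Q^3. Then AVC = 42 - 18Q + 3Q^2 and MC = 42 - 36Q + 9Q^2.
AVC hits its minimum where MC = AVC, at Q = 3, giving min AVC = 42 - 18·3 + 3·3^2 = £15.
Since P = £330 ≥ min AVC = £15, price covers variable cost and the firm should produce.
Solving P = MC: -288 - 36Q + 9Q^2 = 0 ⇒ Q = -4 or 8. On the upward-sloping branch, Q* = 8.
Check: AVC at Q = 8 is £90 ≤ P, so revenue covers variable cost.
Profit = P·Q − TC = 330·8 − 890 = £1750.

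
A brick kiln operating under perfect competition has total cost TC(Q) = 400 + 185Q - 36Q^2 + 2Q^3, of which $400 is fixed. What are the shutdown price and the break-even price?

Shutdown price = min AVC. AVC = 185 - 36Q + 2Q^2, with vertex at Q = 9 and minimum $23.
ATC = 400/Q + 185 - 36Q + 2Q^2. Setting dATC/dQ = −400/Q^2 − 36 + 4Q = 0 gives Q = 10 (since 4·10^3 − 36·10^2 = 400).
min ATC = 400/10 + 185 − 36·10 + 2·10^2 = $65. That is the break-even price.
For $23 ≤ P < $65 the firm produces at a loss; below $23 it shuts down.

Shutdown price = $23; break-even price = $65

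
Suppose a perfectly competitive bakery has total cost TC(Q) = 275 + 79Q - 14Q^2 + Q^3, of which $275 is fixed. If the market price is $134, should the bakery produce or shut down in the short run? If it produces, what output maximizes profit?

From TC, MC = TC'(Q) = 79 - 28Q + 3Q^2 and AVC = VC/Q = 79 - 14Q + Q^2.
The AVC parabola has its vertex at Q = 14/2 = 7, where AVC = 79 - 14·7 + 7^2 = $30.
P = $134 exceeds min AVC = $30, so the firm stays open.
P = MC gives -55 - 28Q + 3Q^2 = 0, with roots -5/3 and 11. Take the larger (rising MC): Q* = 11.
Check: AVC at Q = 11 is $46 ≤ P, so revenue covers variable cost.
Profit = P·Q − TC = 134·11 − 781 = $693.

Produce at Q = 11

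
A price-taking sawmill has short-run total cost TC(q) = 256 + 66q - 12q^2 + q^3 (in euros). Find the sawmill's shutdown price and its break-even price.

Shutdown price = min AVC. AVC = 66 - 12q + q^2, with vertex at q = 6 and minimum €30.
ATC = 256/q + 66 - 12q + q^2. Setting dATC/dq = −256/q^2 − 12 + 2q = 0 gives q = 8 (since 2·8^3 − 12·8^2 = 256).
min ATC = 256/8 + 66 − 12·8 + 8^2 = €66. That is the break-even price.
For €30 ≤ P < €66 the firm produces at a loss; below €30 it shuts down.

Shutdown price = €30; break-even price = €66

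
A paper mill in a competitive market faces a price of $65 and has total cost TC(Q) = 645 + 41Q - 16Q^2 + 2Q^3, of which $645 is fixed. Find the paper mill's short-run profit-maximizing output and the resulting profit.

Profit = -$357 at Q = 6

AVC = 41 - 16Q + 2Q^2 has its minimum $9 at Q = 4; price $65 clears that bar, so the firm operates.
With MC = 41 - 32Q + 6Q^2, P = MC on the upward-sloping part at Q* = 6.
TR = 65·6 = 390. TC = 645 + 102 = 747. Profit = 390 − 747 = -$357.
Shutting down would mean losing the fixed cost of $645, so operating at a loss of $357 is better by $288.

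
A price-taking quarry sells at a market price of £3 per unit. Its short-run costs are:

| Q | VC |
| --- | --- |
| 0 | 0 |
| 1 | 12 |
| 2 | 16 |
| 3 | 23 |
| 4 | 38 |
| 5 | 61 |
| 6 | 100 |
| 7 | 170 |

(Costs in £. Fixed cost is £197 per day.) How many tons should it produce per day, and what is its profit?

Profit at each row (π = 3Q − TC): Q=0: -197; Q=1: -206; Q=2: -207; Q=3: -211; Q=4: -223; Q=5: -243; Q=6: -279; Q=7: -346.
Profit is highest at Q = 0. Equivalently, the lowest AVC in the table is 23/3 ≈ £7.67 at Q = 3, and P = £3 falls below it — price never covers variable cost, so the firm shuts down and loses only its fixed cost.

Q = 0 (shut down); profit = -£197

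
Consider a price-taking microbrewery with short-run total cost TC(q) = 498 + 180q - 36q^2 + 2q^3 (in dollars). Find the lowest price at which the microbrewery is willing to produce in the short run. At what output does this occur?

$18 per unit, at q = 9

Short-run supply begins at min AVC. From VC = 180q - 36q^2 + 2q^3, AVC = 180 - 36q + 2q^2.
dAVC/dq = -36 + 4q = 0 gives q = 9. min AVC = 180 - 36·9 + 2·9^2 = 18.
The firm shuts down for any P below $18.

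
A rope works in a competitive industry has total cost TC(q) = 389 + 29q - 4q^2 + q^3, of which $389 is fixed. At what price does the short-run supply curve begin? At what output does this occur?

$25 per unit, at q = 2

The shutdown price is the minimum of AVC. VC = 29q - 4q^2 + q^3, so AVC = 29 - 4q + q^2.
dAVC/dq = -4 + 2q = 0 gives q = 2. min AVC = 29 - 4·2 + 2^2 = 25.
So the shutdown price is $25.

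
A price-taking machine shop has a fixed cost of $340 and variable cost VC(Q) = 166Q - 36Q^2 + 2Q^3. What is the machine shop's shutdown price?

The shutdown price is the minimum of AVC. VC = 166Q - 36Q^2 + 2Q^3, so AVC = 166 - 36Q + 2Q^2.
At the minimum of AVC, MC = AVC. MC = 166 - 72Q + 6Q^2; setting MC = AVC gives 4Q^2 - 36Q = 0, so Q = 9. min AVC = 4.
So the shutdown price is $4.

$4 per unit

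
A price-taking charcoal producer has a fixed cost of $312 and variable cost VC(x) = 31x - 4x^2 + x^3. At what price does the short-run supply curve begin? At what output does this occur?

$27 per unit, at x = 2

The firm shuts down when price falls below the minimum of average variable cost. AVC = VC/x = 31 - 4x + x^2.
dAVC/dx = -4 + 2x = 0 gives x = 2. min AVC = 31 - 4·2 + 2^2 = 27.
The firm shuts down for any P below $27.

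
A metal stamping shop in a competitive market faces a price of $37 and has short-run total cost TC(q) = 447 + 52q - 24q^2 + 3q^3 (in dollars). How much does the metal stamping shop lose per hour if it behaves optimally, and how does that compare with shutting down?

Profit = -$297 at q = 5

AVC = 52 - 24q + 3q^2 has its minimum $4 at q = 4; price $37 clears that bar, so the firm operates.
With MC = 52 - 48q + 9q^2, P = MC on the upward-sloping part at q* = 5.
TR = 37·5 = 185. TC = 447 + 35 = 482. Profit = 185 − 482 = -$297.
That loss of $297 beats the $447 the firm would lose by shutting down; producing recovers $150 of fixed cost.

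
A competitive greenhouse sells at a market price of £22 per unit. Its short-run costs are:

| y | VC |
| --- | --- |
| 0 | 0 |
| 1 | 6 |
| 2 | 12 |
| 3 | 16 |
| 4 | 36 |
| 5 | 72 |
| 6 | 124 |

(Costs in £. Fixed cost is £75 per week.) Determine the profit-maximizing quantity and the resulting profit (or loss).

Tabulate TR − TC: y=0: -75; y=1: -59; y=2: -43; y=3: -25; y=4: -23; y=5: -37; y=6: -67.
Profit is maximized at y = 4. AVC there is 36/4 = £9 ≤ P, so producing beats shutting down (which would give -£75).

y = 4; profit = -£23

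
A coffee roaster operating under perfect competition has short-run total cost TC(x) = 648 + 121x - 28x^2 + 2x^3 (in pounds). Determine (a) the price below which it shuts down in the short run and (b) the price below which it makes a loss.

Shutdown price = £23; break-even price = £103

AVC = 121 - 28x + 2x^2; minimized at x = 7, giving min AVC = £23. That is the shutdown price.
ATC = 648/x + 121 - 28x + 2x^2. Setting dATC/dx = −648/x^2 − 28 + 4x = 0 gives x = 9 (since 4·9^3 − 28·9^2 = 648).
min ATC = 648/9 + 121 − 28·9 + 2·9^2 = £103. That is the break-even price.
For £23 ≤ P < £103 the firm produces at a loss; below £23 it shuts down.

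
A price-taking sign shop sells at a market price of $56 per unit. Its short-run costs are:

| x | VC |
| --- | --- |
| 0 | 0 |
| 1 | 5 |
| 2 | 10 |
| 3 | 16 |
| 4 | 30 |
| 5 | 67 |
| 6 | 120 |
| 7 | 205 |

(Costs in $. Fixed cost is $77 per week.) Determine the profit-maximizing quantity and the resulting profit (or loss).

Profit at each row (π = 56x − TC): x=0: -77; x=1: -26; x=2: 25; x=3: 75; x=4: 117; x=5: 136; x=6: 139; x=7: 110.
Profit is maximized at x = 6. AVC there is 120/6 = $20 ≤ P, so producing beats shutting down (which would give -$77).

x = 6; profit = $139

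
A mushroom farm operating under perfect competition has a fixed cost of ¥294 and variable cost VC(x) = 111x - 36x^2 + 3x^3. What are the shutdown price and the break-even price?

Shutdown price = min AVC. AVC = 111 - 36x + 3x^2, with vertex at x = 6 and minimum ¥3.
ATC = 294/x + 111 - 36x + 3x^2. Setting dATC/dx = −294/x^2 − 36 + 6x = 0 gives x = 7 (since 6·7^3 − 36·7^2 = 294).
min ATC = 294/7 + 111 − 36·7 + 3·7^2 = ¥48. That is the break-even price.
Between these two prices the firm operates at a loss; above ¥48 it earns a profit.

Shutdown price = ¥3; break-even price = ¥48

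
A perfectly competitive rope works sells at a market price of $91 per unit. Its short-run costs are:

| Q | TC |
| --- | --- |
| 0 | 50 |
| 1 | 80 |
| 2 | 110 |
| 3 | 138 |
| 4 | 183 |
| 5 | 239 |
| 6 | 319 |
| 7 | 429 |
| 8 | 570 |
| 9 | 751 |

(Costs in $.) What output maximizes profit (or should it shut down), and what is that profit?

Compute π = P·Q − TC at each output: Q=0: -50; Q=1: 11; Q=2: 72; Q=3: 135; Q=4: 181; Q=5: 216; Q=6: 227; Q=7: 208; Q=8: 158; Q=9: 68.
Profit is maximized at Q = 6. AVC there is 269/6 = $44.83 ≤ P, so producing beats shutting down (which would give -$50).

Q = 6; profit = $227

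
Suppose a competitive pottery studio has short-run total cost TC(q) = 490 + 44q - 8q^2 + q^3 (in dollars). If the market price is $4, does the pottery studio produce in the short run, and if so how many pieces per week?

Shut down

Strip out fixed cost: VC = 44q - 8q^2 + q^3. Then AVC = 44 - 8q + q^2 and MC = 44 - 16q + 3q^2.
AVC is minimized where dAVC/dq = -8 + 2q = 0, at q = 4; min AVC = 44 - 8·4 + 4^2 = $28.
With P < min AVC ($4 < $28), every unit sold adds to the loss.
Shutting down limits the loss to fixed cost, $490.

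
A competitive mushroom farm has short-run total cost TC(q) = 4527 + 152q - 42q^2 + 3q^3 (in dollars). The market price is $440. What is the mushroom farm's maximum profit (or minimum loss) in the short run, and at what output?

Profit = -$207 at q = 12

AVC = 152 - 42q + 3q^2; min AVC = $5 at q = 7. Since P = $440 ≥ min AVC, the firm produces.
MC = 152 - 84q + 9q^2. Setting P = MC and taking the root on the rising branch gives q* = 12.
TR = 440·12 = 5280. TC = 4527 + 960 = 5487. Profit = 5280 − 5487 = -$207.
By producing, the firm covers all variable cost plus $4320 of fixed cost; shutting down would lose the full $4527.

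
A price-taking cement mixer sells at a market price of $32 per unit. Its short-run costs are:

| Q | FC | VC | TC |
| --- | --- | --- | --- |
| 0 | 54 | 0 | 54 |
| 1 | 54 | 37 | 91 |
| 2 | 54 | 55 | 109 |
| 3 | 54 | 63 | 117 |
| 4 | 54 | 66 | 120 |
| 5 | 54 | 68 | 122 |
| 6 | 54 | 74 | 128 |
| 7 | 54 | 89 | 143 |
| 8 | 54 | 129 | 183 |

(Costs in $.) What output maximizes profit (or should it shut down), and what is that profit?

Q = 7; profit = $81

Profit at each row (π = 32Q − TC): Q=0: -54; Q=1: -59; Q=2: -45; Q=3: -21; Q=4: 8; Q=5: 38; Q=6: 64; Q=7: 81; Q=8: 73.
Profit is maximized at Q = 7. AVC there is 89/7 = $12.71 ≤ P, so producing beats shutting down (which would give -$54).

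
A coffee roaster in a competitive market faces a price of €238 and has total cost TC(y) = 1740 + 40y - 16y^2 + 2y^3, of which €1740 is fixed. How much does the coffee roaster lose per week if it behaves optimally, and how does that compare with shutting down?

Profit = -€120 at y = 9

AVC = 40 - 16y + 2y^2; min AVC = €8 at y = 4. Since P = €238 ≥ min AVC, the firm produces.
With MC = 40 - 32y + 6y^2, P = MC on the upward-sloping part at y* = 9.
TR = 238·9 = 2142. TC = 1740 + 522 = 2262. Profit = 2142 − 2262 = -€120.
By producing, the firm covers all variable cost plus €1620 of fixed cost; shutting down would lose the full €1740.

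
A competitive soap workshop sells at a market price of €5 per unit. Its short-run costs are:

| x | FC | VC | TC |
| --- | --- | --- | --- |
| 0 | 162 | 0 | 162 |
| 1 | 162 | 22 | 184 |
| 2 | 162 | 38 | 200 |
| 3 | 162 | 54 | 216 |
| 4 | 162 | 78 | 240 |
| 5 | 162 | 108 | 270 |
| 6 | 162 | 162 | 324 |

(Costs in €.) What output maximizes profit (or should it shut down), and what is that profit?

Tabulate TR − TC: x=0: -162; x=1: -179; x=2: -190; x=3: -201; x=4: -220; x=5: -245; x=6: -294.
Profit is highest at x = 0. Equivalently, the lowest AVC in the table is 54/3 ≈ €18 at x = 3, and P = €5 falls below it — price never covers variable cost, so the firm shuts down and loses only its fixed cost.

x = 0 (shut down); profit = -€162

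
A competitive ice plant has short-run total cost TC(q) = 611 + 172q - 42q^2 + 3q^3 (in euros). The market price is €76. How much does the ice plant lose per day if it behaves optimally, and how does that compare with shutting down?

AVC = 172 - 42q + 3q^2 has its minimum €25 at q = 7; price €76 clears that bar, so the firm operates.
With MC = 172 - 84q + 9q^2, P = MC on the upward-sloping part at q* = 8.
TR = 76·8 = 608. TC = 611 + 224 = 835. Profit = 608 − 835 = -€227.
That loss of €227 beats the €611 the firm would lose by shutting down; producing recovers €384 of fixed cost.

Profit = -€227 at q = 8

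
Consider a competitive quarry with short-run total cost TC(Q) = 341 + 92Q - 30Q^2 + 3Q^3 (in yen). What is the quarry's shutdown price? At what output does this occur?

¥17 per unit, at Q = 5

The firm shuts down when price falls below the minimum of average variable cost. AVC = VC/Q = 92 - 30Q + 3Q^2.
At the minimum of AVC, MC = AVC. MC = 92 - 60Q + 9Q^2; setting MC = AVC gives 6Q^2 - 30Q = 0, so Q = 5. min AVC = 17.
So the shutdown price is ¥17.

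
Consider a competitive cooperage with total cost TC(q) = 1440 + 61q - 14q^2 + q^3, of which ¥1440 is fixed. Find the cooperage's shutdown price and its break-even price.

Shutdown price = min AVC. AVC = 61 - 14q + q^2, with vertex at q = 7 and minimum ¥12.
ATC = 1440/q + 61 - 14q + q^2. Setting dATC/dq = −1440/q^2 − 14 + 2q = 0 gives q = 12 (since 2·12^3 − 14·12^2 = 1440).
min ATC = 1440/12 + 61 − 14·12 + 12^2 = ¥157. That is the break-even price.
For ¥12 ≤ P < ¥157 the firm produces at a loss; below ¥12 it shuts down.

Shutdown price = ¥12; break-even price = ¥157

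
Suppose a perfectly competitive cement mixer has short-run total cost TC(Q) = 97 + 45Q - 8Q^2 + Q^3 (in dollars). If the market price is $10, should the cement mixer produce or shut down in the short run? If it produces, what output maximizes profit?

Shut down

From TC, MC = TC'(Q) = 45 - 16Q + 3Q^2 and AVC = VC/Q = 45 - 8Q + Q^2.
AVC is minimized where dAVC/dQ = -8 + 2Q = 0, at Q = 4; min AVC = 45 - 8·4 + 4^2 = $29.
With P < min AVC ($10 < $29), every unit sold adds to the loss.
Best response: produce nothing and absorb the $97 fixed cost.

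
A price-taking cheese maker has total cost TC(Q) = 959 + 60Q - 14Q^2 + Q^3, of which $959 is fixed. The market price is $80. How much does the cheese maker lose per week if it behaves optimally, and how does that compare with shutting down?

AVC = 60 - 14Q + Q^2; min AVC = $11 at Q = 7. Since P = $80 ≥ min AVC, the firm produces.
MC = 60 - 28Q + 3Q^2. Setting P = MC and taking the root on the rising branch gives Q* = 10.
TR = 80·10 = 800. TC = 959 + 200 = 1159. Profit = 800 − 1159 = -$359.
By producing, the firm covers all variable cost plus $600 of fixed cost; shutting down would lose the full $959.

Profit = -$359 at Q = 10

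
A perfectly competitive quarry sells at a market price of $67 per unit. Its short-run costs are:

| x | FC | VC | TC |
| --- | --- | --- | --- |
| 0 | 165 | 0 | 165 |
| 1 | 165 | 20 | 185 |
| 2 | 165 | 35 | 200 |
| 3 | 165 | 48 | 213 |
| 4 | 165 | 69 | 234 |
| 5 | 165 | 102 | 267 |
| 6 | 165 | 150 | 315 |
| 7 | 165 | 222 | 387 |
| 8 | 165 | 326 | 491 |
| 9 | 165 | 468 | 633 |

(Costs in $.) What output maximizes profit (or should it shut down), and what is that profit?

x = 6; profit = $87

Profit at each row (π = 67x − TC): x=0: -165; x=1: -118; x=2: -66; x=3: -12; x=4: 34; x=5: 68; x=6: 87; x=7: 82; x=8: 45; x=9: -30.
Profit is maximized at x = 6. AVC there is 150/6 = $25 ≤ P, so producing beats shutting down (which would give -$165).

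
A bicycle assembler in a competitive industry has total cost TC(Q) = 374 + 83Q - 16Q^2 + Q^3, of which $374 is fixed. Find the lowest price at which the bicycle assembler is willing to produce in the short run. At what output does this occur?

$19 per unit, at Q = 8

Short-run supply begins at min AVC. From VC = 83Q - 16Q^2 + Q^3, AVC = 83 - 16Q + Q^2.
dAVC/dQ = -16 + 2Q = 0 gives Q = 8. min AVC = 83 - 16·8 + 8^2 = 19.
So the shutdown price is $19.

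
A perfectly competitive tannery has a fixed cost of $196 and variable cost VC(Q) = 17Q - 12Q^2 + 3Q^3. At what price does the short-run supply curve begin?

$5 per unit

The shutdown price is the minimum of AVC. VC = 17Q - 12Q^2 + 3Q^3, so AVC = 17 - 12Q + 3Q^2.
dAVC/dQ = -12 + 6Q = 0 gives Q = 2. min AVC = 17 - 12·2 + 3·2^2 = 5.
The firm shuts down for any P below $5.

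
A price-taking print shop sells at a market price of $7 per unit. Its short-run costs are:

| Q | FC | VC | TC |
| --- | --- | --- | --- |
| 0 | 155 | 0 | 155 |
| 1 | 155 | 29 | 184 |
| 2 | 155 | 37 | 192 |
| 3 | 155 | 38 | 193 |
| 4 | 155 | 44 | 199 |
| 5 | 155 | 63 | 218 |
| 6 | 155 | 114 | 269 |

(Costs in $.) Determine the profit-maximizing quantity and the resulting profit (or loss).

Q = 0 (shut down); profit = -$155

Tabulate TR − TC: Q=0: -155; Q=1: -177; Q=2: -178; Q=3: -172; Q=4: -171; Q=5: -183; Q=6: -227.
Profit is highest at Q = 0. Equivalently, the lowest AVC in the table is 44/4 ≈ $11 at Q = 4, and P = $7 falls below it — price never covers variable cost, so the firm shuts down and loses only its fixed cost.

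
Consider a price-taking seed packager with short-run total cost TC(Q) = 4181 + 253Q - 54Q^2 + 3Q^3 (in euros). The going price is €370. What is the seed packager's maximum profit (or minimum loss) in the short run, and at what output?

Profit = -€125 at Q = 13

AVC = 253 - 54Q + 3Q^2 has its minimum €10 at Q = 9; price €370 clears that bar, so the firm operates.
With MC = 253 - 108Q + 9Q^2, P = MC on the upward-sloping part at Q* = 13.
TR = 370·13 = 4810. TC = 4181 + 754 = 4935. Profit = 4810 − 4935 = -€125.
Shutting down would mean losing the fixed cost of €4181, so operating at a loss of €125 is better by €4056.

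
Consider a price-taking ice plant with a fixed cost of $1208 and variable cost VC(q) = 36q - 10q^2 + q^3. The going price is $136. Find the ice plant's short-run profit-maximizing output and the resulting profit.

AVC = 36 - 10q + q^2; min AVC = $11 at q = 5. Since P = $136 ≥ min AVC, the firm produces.
With MC = 36 - 20q + 3q^2, P = MC on the upward-sloping part at q* = 10.
TR = 136·10 = 1360. TC = 1208 + 360 = 1568. Profit = 1360 − 1568 = -$208.
By producing, the firm covers all variable cost plus $1000 of fixed cost; shutting down would lose the full $1208.

Profit = -$208 at q = 10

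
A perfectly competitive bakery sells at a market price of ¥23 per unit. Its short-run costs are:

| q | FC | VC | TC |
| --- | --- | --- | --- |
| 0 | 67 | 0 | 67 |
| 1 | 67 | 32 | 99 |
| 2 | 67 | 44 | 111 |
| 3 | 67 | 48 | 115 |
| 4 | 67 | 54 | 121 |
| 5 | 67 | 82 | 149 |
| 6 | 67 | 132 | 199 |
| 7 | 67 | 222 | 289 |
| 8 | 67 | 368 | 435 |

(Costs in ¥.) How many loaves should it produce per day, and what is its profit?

Profit at each row (π = 23q − TC): q=0: -67; q=1: -76; q=2: -65; q=3: -46; q=4: -29; q=5: -34; q=6: -61; q=7: -128; q=8: -251.
Profit is maximized at q = 4. AVC there is 54/4 = ¥13.50 ≤ P, so producing beats shutting down (which would give -¥67).

q = 4; profit = -¥29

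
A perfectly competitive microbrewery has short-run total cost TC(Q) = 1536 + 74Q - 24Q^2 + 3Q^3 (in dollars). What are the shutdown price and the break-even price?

Shutdown price = $26; break-even price = $266

AVC = 74 - 24Q + 3Q^2; minimized at Q = 4, giving min AVC = $26. That is the shutdown price.
ATC = 1536/Q + 74 - 24Q + 3Q^2. Setting dATC/dQ = −1536/Q^2 − 24 + 6Q = 0 gives Q = 8 (since 6·8^3 − 24·8^2 = 1536).
min ATC = 1536/8 + 74 − 24·8 + 3·8^2 = $266. That is the break-even price.
Between these two prices the firm operates at a loss; above $266 it earns a profit.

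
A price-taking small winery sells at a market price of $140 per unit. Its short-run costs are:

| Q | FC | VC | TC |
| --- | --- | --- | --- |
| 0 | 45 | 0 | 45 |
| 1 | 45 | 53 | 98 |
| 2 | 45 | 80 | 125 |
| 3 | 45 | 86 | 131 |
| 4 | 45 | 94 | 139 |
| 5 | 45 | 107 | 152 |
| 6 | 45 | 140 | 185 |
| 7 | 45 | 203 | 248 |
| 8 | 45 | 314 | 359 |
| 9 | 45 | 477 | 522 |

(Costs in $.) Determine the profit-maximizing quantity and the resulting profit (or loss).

Q = 8; profit = $761

Profit at each row (π = 140Q − TC): Q=0: -45; Q=1: 42; Q=2: 155; Q=3: 289; Q=4: 421; Q=5: 548; Q=6: 655; Q=7: 732; Q=8: 761; Q=9: 738.
Profit is maximized at Q = 8. AVC there is 314/8 = $39.25 ≤ P, so producing beats shutting down (which would give -$45).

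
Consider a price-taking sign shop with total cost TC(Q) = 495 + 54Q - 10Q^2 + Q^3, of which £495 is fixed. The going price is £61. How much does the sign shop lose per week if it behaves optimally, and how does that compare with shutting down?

AVC = 54 - 10Q + Q^2; min AVC = £29 at Q = 5. Since P = £61 ≥ min AVC, the firm produces.
With MC = 54 - 20Q + 3Q^2, P = MC on the upward-sloping part at Q* = 7.
TR = 61·7 = 427. TC = 495 + 231 = 726. Profit = 427 − 726 = -£299.
That loss of £299 beats the £495 the firm would lose by shutting down; producing recovers £196 of fixed cost.

Profit = -£299 at Q = 7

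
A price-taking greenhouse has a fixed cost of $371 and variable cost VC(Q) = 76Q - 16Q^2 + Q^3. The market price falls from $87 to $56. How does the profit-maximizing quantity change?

Output falls from 11 to 10

MC = 76 - 32Q + 3Q^2; the shutdown threshold is min AVC = $12 (at Q = 8).
At P = $87 ≥ min AVC, set P = MC on the rising branch: Q = 11.
At P = $56 ≥ min AVC, set P = MC: Q = 10. The firm stays open but cuts output.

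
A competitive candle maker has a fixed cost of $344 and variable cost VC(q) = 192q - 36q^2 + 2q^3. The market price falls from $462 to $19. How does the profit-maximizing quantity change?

Output falls from 15 to 0 (the firm shuts down)

MC = 192 - 72q + 6q^2; the shutdown threshold is min AVC = $30 (at q = 9).
With P = $462 above the shutdown price, P = MC gives q = 15.
At P = $19 < min AVC = $30, price no longer covers variable cost at any output, so the firm shuts down: q = 0.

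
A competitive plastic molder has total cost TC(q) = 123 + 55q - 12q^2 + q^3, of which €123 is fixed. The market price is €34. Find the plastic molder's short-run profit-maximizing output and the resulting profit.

AVC = 55 - 12q + q^2 has its minimum €19 at q = 6; price €34 clears that bar, so the firm operates.
With MC = 55 - 24q + 3q^2, P = MC on the upward-sloping part at q* = 7.
TR = 34·7 = 238. TC = 123 + 140 = 263. Profit = 238 − 263 = -€25.
Shutting down would mean losing the fixed cost of €123, so operating at a loss of €25 is better by €98.

Profit = -€25 at q = 7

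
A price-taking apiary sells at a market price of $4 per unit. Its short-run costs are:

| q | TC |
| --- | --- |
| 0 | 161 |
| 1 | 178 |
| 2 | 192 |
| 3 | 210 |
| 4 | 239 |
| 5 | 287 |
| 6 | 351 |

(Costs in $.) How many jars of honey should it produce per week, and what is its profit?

Profit at each row (π = 4q − TC): q=0: -161; q=1: -174; q=2: -184; q=3: -198; q=4: -223; q=5: -267; q=6: -327.
Profit is highest at q = 0. Equivalently, the lowest AVC in the table is 31/2 ≈ $15.50 at q = 2, and P = $4 falls below it — price never covers variable cost, so the firm shuts down and loses only its fixed cost.

q = 0 (shut down); profit = -$161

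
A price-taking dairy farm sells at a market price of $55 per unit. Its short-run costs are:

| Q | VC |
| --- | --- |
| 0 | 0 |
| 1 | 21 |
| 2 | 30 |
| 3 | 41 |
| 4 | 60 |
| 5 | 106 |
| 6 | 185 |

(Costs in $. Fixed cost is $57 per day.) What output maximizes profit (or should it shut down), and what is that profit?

Q = 5; profit = $112

Tabulate TR − TC: Q=0: -57; Q=1: -23; Q=2: 23; Q=3: 67; Q=4: 103; Q=5: 112; Q=6: 88.
Profit is maximized at Q = 5. AVC there is 106/5 = $21.20 ≤ P, so producing beats shutting down (which would give -$57).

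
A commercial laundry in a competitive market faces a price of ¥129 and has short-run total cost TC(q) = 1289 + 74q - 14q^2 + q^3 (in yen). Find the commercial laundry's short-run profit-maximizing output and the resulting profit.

AVC = 74 - 14q + q^2; min AVC = ¥25 at q = 7. Since P = ¥129 ≥ min AVC, the firm produces.
With MC = 74 - 28q + 3q^2, P = MC on the upward-sloping part at q* = 11.
TR = 129·11 = 1419. TC = 1289 + 451 = 1740. Profit = 1419 − 1740 = -¥321.
That loss of ¥321 beats the ¥1289 the firm would lose by shutting down; producing recovers ¥968 of fixed cost.

Profit = -¥321 at q = 11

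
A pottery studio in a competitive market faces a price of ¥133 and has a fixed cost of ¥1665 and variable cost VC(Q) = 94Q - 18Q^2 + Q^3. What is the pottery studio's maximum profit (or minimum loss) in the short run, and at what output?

Profit = -¥313 at Q = 13

AVC = 94 - 18Q + Q^2 has its minimum ¥13 at Q = 9; price ¥133 clears that bar, so the firm operates.
MC = 94 - 36Q + 3Q^2. Setting P = MC and taking the root on the rising branch gives Q* = 13.
TR = 133·13 = 1729. TC = 1665 + 377 = 2042. Profit = 1729 − 2042 = -¥313.
Shutting down would mean losing the fixed cost of ¥1665, so operating at a loss of ¥313 is better by ¥1352.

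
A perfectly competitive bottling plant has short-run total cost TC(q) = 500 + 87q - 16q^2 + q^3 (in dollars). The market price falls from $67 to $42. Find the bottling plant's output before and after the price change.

Output falls from 10 to 9

AVC = 87 - 16q + q^2, minimized at q = 8 where min AVC = $23. MC = 87 - 32q + 3q^2.
With P = $67 above the shutdown price, P = MC gives q = 10.
At P = $42 ≥ min AVC, set P = MC: q = 9. The firm stays open but cuts output.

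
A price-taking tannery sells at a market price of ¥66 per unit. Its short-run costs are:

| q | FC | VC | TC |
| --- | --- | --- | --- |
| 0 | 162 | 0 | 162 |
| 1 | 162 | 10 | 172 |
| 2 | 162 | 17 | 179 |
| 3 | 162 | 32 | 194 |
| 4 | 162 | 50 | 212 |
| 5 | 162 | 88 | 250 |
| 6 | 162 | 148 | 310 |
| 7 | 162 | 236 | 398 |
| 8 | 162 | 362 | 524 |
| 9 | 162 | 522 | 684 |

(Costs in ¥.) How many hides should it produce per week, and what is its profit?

Profit at each row (π = 66q − TC): q=0: -162; q=1: -106; q=2: -47; q=3: 4; q=4: 52; q=5: 80; q=6: 86; q=7: 64; q=8: 4; q=9: -90.
Profit is maximized at q = 6. AVC there is 148/6 = ¥24.67 ≤ P, so producing beats shutting down (which would give -¥162).

q = 6; profit = ¥86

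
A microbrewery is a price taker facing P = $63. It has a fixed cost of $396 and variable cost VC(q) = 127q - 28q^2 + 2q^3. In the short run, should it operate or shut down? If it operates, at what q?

Strip out fixed cost: VC = 127q - 28q^2 + 2q^3. Then AVC = 127 - 28q + 2q^2 and MC = 127 - 56q + 6q^2.
The AVC parabola has its vertex at q = 28/4 = 7, where AVC = 127 - 28·7 + 2·7^2 = $29.
P = $63 exceeds min AVC = $29, so the firm stays open.
P = MC gives 64 - 56q + 6q^2 = 0, with roots 4/3 and 8. Take the larger (rising MC): q* = 8.
Check: AVC at q = 8 is $31 ≤ P, so revenue covers variable cost.
Profit = P·q − TC = 63·8 − 644 = -$140, a loss, but smaller than the $396 fixed cost the firm would lose by shutting down.

Produce at q = 8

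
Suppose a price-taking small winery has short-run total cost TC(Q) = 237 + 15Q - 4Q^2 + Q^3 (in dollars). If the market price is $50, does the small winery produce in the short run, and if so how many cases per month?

Variable cost is VC = 15Q - 4Q^2 + Q^3, so AVC = VC/Q = 15 - 4Q + Q^2 and MC = dTC/dQ = 15 - 8Q + 3Q^2.
AVC is minimized where dAVC/dQ = -4 + 2Q = 0, at Q = 2; min AVC = 15 - 4·2 + 2^2 = $11.
Since P = $50 ≥ min AVC = $11, price covers variable cost and the firm should produce.
Solving P = MC: -35 - 8Q + 3Q^2 = 0 ⇒ Q = -7/3 or 5. On the upward-sloping branch, Q* = 5.
Check: AVC at Q = 5 is $20 ≤ P, so revenue covers variable cost.
Profit = P·Q − TC = 50·5 − 337 = -$87, a loss, but smaller than the $237 fixed cost the firm would lose by shutting down.

Produce at Q = 5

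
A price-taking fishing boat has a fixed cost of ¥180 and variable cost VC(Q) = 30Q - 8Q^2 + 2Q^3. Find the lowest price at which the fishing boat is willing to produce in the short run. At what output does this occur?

¥22 per unit, at Q = 2

The shutdown price is the minimum of AVC. VC = 30Q - 8Q^2 + 2Q^3, so AVC = 30 - 8Q + 2Q^2.
dAVC/dQ = -8 + 4Q = 0 gives Q = 2. min AVC = 30 - 8·2 + 2·2^2 = 22.
For P < ¥22 the firm produces nothing.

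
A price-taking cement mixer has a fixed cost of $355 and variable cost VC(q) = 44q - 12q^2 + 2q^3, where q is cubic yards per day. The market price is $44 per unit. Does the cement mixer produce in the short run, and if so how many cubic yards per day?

From TC, MC = TC'(q) = 44 - 24q + 6q^2 and AVC = VC/q = 44 - 12q + 2q^2.
AVC hits its minimum where MC = AVC, at q = 3, giving min AVC = 44 - 12·3 + 2·3^2 = $26.
P = $44 exceeds min AVC = $26, so the firm stays open.
Solving P = MC: -24q + 6q^2 = 0 ⇒ q = 0 or 4. On the upward-sloping branch, q* = 4.
Check: AVC at q = 4 is $28 ≤ P, so revenue covers variable cost.
Profit = P·q − TC = 44·4 − 467 = -$291, a loss, but smaller than the $355 fixed cost the firm would lose by shutting down.

Produce at q = 4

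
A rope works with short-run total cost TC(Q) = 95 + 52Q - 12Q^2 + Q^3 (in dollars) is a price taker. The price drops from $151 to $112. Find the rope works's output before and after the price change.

AVC = 52 - 12Q + Q^2, minimized at Q = 6 where min AVC = $16. MC = 52 - 24Q + 3Q^2.
With P = $151 above the shutdown price, P = MC gives Q = 11.
At P = $112 ≥ min AVC, set P = MC: Q = 10. The firm stays open but cuts output.

Output falls from 11 to 10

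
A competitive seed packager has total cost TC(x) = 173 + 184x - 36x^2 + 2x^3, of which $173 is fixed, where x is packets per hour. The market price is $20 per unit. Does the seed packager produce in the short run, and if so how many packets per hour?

Shut down

From TC, MC = TC'(x) = 184 - 72x + 6x^2 and AVC = VC/x = 184 - 36x + 2x^2.
AVC is minimized where dAVC/dx = -36 + 4x = 0, at x = 9; min AVC = 184 - 36·9 + 2·9^2 = $22.
With P < min AVC ($20 < $22), every unit sold adds to the loss.
Shutting down limits the loss to fixed cost, $173.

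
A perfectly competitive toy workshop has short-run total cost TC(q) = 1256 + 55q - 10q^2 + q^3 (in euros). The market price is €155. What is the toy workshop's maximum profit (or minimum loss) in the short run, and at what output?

Profit = -€256 at q = 10

AVC = 55 - 10q + q^2; min AVC = €30 at q = 5. Since P = €155 ≥ min AVC, the firm produces.
MC = 55 - 20q + 3q^2. Setting P = MC and taking the root on the rising branch gives q* = 10.
TR = 155·10 = 1550. TC = 1256 + 550 = 1806. Profit = 1550 − 1806 = -€256.
That loss of €256 beats the €1256 the firm would lose by shutting down; producing recovers €1000 of fixed cost.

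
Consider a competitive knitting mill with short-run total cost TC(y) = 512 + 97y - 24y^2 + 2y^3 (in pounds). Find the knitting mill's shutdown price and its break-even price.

Shutdown price = min AVC. AVC = 97 - 24y + 2y^2, with vertex at y = 6 and minimum £25.
ATC = 512/y + 97 - 24y + 2y^2. Setting dATC/dy = −512/y^2 − 24 + 4y = 0 gives y = 8 (since 4·8^3 − 24·8^2 = 512).
min ATC = 512/8 + 97 − 24·8 + 2·8^2 = £97. That is the break-even price.
For £25 ≤ P < £97 the firm produces at a loss; below £25 it shuts down.

Shutdown price = £25; break-even price = £97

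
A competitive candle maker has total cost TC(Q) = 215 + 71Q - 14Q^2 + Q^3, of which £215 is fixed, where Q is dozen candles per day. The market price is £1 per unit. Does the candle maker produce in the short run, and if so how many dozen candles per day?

From TC, MC = TC'(Q) = 71 - 28Q + 3Q^2 and AVC = VC/Q = 71 - 14Q + Q^2.
The AVC parabola has its vertex at Q = 14/2 = 7, where AVC = 71 - 14·7 + 7^2 = £22.
Since P = £1 < min AVC = £22, price fails to cover variable cost at any output.
The firm minimizes its loss by shutting down and losing only its fixed cost of £215.

Shut down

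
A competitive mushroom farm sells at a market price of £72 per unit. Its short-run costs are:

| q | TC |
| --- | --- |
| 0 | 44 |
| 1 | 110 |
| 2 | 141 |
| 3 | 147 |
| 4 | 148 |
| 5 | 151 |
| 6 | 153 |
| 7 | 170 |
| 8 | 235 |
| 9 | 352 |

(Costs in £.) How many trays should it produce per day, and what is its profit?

q = 8; profit = £341

Profit at each row (π = 72q − TC): q=0: -44; q=1: -38; q=2: 3; q=3: 69; q=4: 140; q=5: 209; q=6: 279; q=7: 334; q=8: 341; q=9: 296.
Profit is maximized at q = 8. AVC there is 191/8 = £23.88 ≤ P, so producing beats shutting down (which would give -£44).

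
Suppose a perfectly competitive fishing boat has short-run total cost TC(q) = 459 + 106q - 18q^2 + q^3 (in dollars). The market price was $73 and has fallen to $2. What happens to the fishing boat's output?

AVC = 106 - 18q + q^2, minimized at q = 9 where min AVC = $25. MC = 106 - 36q + 3q^2.
With P = $73 above the shutdown price, P = MC gives q = 11.
At P = $2 < min AVC = $25, price no longer covers variable cost at any output, so the firm shuts down: q = 0.

Output falls from 11 to 0 (the firm shuts down)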